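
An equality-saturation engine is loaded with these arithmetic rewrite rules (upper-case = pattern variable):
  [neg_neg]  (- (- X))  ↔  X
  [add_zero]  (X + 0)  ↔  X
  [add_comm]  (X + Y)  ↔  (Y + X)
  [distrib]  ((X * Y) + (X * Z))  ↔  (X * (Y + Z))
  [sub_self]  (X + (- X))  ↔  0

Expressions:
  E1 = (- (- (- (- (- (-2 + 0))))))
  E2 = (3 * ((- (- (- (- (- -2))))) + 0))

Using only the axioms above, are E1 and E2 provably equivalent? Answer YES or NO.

NO

All listed rules preserve value, hence provable equivalence implies equal values everywhere; look for a separating assignment.
the empty assignment (no variables occur) gives E1 ↦ 2, E2 ↦ 6; values differ ⇒ not provably equivalent.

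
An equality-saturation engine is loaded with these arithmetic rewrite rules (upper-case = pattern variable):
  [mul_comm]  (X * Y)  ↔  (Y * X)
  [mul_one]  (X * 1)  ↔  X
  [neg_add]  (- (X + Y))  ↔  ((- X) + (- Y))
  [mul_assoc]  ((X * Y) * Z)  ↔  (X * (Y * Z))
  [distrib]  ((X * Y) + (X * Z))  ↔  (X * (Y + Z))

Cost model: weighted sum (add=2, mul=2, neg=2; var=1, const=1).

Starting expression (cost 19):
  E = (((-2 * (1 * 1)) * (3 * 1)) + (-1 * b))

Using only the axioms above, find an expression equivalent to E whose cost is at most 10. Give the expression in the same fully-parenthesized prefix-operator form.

1. [mul_one →] (1 * 1)  →  1;  E = (((-2 * 1) * (3 * 1)) + (-1 * b))
2. [mul_one →] (3 * 1)  →  3;  E = (((-2 * 1) * 3) + (-1 * b))
3. [mul_one →] (-2 * 1)  →  -2;  cost 10 ≤ 10, done

((-2 * 3) + (-1 * b))   [cost 10]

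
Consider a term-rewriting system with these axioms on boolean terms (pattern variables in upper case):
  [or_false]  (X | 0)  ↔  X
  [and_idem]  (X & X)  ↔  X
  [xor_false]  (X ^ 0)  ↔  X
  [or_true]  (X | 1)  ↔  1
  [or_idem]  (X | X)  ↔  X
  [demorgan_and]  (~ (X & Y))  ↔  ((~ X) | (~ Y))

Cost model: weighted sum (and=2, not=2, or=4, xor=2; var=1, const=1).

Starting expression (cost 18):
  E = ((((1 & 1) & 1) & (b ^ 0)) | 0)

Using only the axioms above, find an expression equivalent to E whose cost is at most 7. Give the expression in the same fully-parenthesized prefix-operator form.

step 1: or_false (→) rewrites ((((1 & 1) & 1) & (b ^ 0)) | 0) into (((1 & 1) & 1) & (b ^ 0))
step 2: and_idem (→) rewrites (1 & 1) into 1, now ((1 & 1) & (b ^ 0))
step 3: xor_false (→) rewrites (b ^ 0) into b, reaching cost 7 (bound 7)

((1 & 1) & b)   [cost 7]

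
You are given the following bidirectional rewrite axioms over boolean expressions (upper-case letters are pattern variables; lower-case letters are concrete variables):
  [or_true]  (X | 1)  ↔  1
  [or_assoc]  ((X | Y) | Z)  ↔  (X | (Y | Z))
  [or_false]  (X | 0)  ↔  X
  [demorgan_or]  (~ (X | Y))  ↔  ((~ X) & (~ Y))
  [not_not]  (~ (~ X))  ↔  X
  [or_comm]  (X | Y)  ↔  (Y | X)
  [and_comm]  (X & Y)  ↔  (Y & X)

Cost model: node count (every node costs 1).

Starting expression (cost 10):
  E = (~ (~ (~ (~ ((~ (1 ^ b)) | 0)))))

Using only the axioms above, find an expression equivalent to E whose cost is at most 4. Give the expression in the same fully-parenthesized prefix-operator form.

1. [or_false →] ((~ (1 ^ b)) | 0)  →  (~ (1 ^ b));  E = (~ (~ (~ (~ (~ (1 ^ b))))))
2. [not_not →] (~ (~ (~ (~ (~ (1 ^ b))))))  →  (~ (~ (~ (1 ^ b))))
3. [not_not →] (~ (~ (~ (1 ^ b))))  →  (~ (1 ^ b));  cost 4 ≤ 4, done

(~ (1 ^ b))   [cost 4]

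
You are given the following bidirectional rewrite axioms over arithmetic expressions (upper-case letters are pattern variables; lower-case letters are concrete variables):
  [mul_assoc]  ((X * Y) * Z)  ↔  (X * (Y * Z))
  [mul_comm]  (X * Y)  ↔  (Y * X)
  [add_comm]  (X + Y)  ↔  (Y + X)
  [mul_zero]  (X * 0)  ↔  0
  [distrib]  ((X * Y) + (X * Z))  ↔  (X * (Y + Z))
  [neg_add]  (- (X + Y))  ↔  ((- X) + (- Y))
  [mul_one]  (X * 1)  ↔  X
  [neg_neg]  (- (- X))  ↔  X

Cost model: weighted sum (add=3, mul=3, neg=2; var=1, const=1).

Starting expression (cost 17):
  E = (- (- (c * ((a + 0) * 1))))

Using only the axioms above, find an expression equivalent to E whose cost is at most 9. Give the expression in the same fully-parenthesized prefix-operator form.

(c * (a + 0))   [cost 9]

1. [mul_one →] ((a + 0) * 1)  →  (a + 0);  E = (- (- (c * (a + 0))))
2. [neg_neg →] (- (- (c * (a + 0))))  →  (c * (a + 0));  cost 9 ≤ 9, done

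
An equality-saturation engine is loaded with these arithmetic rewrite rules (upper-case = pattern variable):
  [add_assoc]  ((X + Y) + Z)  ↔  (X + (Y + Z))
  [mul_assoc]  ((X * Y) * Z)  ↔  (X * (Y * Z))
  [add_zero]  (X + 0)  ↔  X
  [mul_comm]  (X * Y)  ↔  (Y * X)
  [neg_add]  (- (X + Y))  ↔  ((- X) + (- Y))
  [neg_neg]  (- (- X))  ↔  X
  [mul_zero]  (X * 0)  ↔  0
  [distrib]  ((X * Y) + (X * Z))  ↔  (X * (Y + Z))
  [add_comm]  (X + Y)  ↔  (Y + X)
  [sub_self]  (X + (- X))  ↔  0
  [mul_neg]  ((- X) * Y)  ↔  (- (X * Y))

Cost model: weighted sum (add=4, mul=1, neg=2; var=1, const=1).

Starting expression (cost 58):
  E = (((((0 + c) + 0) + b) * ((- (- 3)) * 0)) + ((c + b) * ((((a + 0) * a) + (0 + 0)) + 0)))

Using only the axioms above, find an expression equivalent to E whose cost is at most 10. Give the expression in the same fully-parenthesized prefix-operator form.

((c + b) * (a * a))   [cost 10]

1. [add_zero →] ((((a + 0) * a) + (0 + 0)) + 0)  →  (((a + 0) * a) + (0 + 0));  E = (((((0 + c) + 0) + b) * ((- (- 3)) * 0)) + ((c + b) * (((a + 0) * a) + (0 + 0))))
2. [add_zero →] (0 + 0)  →  0;  E = (((((0 + c) + 0) + b) * ((- (- 3)) * 0)) + ((c + b) * (((a + 0) * a) + 0)))
3. [add_zero →] ((0 + c) + 0)  →  (0 + c);  E = ((((0 + c) + b) * ((- (- 3)) * 0)) + ((c + b) * (((a + 0) * a) + 0)))
4. [neg_neg →] (- (- 3))  →  3;  E = ((((0 + c) + b) * (3 * 0)) + ((c + b) * (((a + 0) * a) + 0)))
5. [add_comm →] ((((0 + c) + b) * (3 * 0)) + ((c + b) * (((a + 0) * a) + 0)))  →  (((c + b) * (((a + 0) * a) + 0)) + (((0 + c) + b) * (3 * 0)))
6. [add_comm →] (0 + c)  →  (c + 0);  E = (((c + b) * (((a + 0) * a) + 0)) + (((c + 0) + b) * (3 * 0)))
7. [add_zero →] (a + 0)  →  a;  E = (((c + b) * ((a * a) + 0)) + (((c + 0) + b) * (3 * 0)))
8. [mul_zero →] (3 * 0)  →  0;  E = (((c + b) * ((a * a) + 0)) + (((c + 0) + b) * 0))
9. [add_zero →] (c + 0)  →  c;  E = (((c + b) * ((a * a) + 0)) + ((c + b) * 0))
10. [add_zero →] ((a * a) + 0)  →  (a * a);  E = (((c + b) * (a * a)) + ((c + b) * 0))
11. [distrib →] (((c + b) * (a * a)) + ((c + b) * 0))  →  ((c + b) * ((a * a) + 0))
12. [add_zero →] ((a * a) + 0)  →  (a * a);  cost 10 ≤ 10, done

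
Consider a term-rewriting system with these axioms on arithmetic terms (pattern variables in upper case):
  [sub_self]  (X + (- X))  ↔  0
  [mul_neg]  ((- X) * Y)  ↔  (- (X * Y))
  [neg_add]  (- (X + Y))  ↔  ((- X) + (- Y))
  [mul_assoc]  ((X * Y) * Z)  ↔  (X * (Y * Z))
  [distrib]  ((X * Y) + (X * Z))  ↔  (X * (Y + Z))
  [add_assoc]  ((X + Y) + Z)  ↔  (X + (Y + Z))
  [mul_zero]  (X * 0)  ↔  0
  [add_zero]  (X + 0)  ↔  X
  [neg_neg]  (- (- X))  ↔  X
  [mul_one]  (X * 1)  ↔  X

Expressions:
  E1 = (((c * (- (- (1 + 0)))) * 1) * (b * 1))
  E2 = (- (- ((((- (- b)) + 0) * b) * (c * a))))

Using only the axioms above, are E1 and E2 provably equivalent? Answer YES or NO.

All listed rules preserve value, hence provable equivalence implies equal values everywhere; look for a separating assignment.
a=0, b=1, c=1 gives E1 ↦ 1, E2 ↦ 0; values differ ⇒ not provably equivalent.

NO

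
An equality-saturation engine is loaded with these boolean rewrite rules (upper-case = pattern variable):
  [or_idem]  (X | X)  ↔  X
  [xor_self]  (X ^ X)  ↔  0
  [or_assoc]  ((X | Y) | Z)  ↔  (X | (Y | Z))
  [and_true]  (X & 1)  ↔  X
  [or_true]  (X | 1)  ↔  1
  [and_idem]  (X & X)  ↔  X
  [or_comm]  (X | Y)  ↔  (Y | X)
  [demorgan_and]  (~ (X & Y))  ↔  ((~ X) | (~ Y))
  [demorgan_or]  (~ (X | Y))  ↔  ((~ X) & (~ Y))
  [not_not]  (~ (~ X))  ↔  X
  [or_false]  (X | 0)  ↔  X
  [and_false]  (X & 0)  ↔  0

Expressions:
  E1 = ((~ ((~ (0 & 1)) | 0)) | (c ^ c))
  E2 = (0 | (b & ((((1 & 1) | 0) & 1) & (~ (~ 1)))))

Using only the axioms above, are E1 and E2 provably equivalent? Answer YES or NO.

NO

Every axiom is a valid identity, so a rewrite proof would force E1 and E2 to agree under every assignment.
At b=1, c=0: E1 = 0 but E2 = 1; they differ, so no derivation exists.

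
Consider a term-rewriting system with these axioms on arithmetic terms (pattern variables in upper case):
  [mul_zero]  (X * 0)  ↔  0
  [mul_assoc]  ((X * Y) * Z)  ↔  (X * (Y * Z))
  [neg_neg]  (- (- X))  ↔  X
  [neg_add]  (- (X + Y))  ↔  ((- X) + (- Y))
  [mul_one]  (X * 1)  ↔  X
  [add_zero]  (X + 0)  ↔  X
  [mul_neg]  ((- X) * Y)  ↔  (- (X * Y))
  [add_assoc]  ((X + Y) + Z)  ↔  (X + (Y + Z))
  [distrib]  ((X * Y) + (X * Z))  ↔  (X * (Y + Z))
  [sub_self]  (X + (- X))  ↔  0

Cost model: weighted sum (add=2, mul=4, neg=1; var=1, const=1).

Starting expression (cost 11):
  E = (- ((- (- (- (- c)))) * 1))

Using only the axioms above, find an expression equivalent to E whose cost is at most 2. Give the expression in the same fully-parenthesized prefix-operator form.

(- c)   [cost 2]

(1) ((- (- (- (- c)))) * 1)  =[mul_one →]=  (- (- (- (- c))))    ⊢ (- (- (- (- (- c)))))
(2) (- (- (- c)))  =[neg_neg →]=  (- c)    ⊢ (- (- (- c)))
(3) (- (- c))  =[neg_neg →]=  c    ⊢ cost 2, within 2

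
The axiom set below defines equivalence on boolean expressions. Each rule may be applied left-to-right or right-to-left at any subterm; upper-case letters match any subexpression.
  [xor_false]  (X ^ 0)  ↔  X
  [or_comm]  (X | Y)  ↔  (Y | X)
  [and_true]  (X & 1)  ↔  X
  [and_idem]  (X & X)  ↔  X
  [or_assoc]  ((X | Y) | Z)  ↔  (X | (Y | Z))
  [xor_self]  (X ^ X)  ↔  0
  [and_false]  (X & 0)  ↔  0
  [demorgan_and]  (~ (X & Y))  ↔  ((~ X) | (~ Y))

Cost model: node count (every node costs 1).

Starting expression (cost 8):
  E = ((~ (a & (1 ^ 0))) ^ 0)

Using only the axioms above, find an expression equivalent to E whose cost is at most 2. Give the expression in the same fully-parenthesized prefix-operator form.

step 1: xor_false (→) rewrites ((~ (a & (1 ^ 0))) ^ 0) into (~ (a & (1 ^ 0)))
step 2: xor_false (→) rewrites (1 ^ 0) into 1, now (~ (a & 1))
step 3: and_true (→) rewrites (a & 1) into a, reaching cost 2 (bound 2)

(~ a)   [cost 2]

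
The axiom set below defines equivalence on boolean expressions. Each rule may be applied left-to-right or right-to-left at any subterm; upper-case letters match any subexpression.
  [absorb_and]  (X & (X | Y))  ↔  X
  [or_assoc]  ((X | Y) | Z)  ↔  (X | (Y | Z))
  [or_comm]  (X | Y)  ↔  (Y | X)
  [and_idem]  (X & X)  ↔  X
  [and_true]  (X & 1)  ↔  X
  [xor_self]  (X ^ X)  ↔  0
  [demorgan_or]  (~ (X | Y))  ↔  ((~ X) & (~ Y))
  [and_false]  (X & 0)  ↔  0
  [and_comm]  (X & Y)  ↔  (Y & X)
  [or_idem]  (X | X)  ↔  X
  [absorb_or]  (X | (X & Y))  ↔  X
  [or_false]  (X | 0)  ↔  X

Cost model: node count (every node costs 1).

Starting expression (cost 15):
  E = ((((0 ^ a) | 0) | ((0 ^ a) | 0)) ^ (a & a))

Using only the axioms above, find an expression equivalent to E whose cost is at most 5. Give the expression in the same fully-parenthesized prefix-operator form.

1. [and_idem →] (a & a)  →  a;  E = ((((0 ^ a) | 0) | ((0 ^ a) | 0)) ^ a)
2. [or_idem →] (((0 ^ a) | 0) | ((0 ^ a) | 0))  →  ((0 ^ a) | 0);  E = (((0 ^ a) | 0) ^ a)
3. [or_false →] ((0 ^ a) | 0)  →  (0 ^ a);  cost 5 ≤ 5, done

((0 ^ a) ^ a)   [cost 5]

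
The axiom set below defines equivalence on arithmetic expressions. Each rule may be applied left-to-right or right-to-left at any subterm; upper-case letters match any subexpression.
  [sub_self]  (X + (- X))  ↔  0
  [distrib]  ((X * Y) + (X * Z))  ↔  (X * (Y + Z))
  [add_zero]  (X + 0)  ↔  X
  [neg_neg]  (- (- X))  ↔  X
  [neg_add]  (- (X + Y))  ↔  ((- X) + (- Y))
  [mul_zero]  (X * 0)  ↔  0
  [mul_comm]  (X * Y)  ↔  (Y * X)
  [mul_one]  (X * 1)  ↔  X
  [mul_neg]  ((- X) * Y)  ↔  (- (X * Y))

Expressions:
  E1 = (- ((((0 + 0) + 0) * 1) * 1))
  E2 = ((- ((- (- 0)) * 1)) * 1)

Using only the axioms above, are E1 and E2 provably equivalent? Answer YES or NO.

(1) ((((0 + 0) + 0) * 1) * 1)  =[mul_one →]=  (((0 + 0) + 0) * 1)    ⊢ (- (((0 + 0) + 0) * 1))
(2) ((0 + 0) + 0)  =[add_zero →]=  (0 + 0)    ⊢ (- ((0 + 0) * 1))
(3) ((0 + 0) * 1)  =[mul_one →]=  (0 + 0)    ⊢ (- (0 + 0))
(4) (0 + 0)  =[add_zero →]=  0    ⊢ (- 0)
(5) 0  =[neg_neg ←]=  (- (- 0))    ⊢ (- (- (- 0)))
(6) (- (- 0))  =[mul_one ←]=  ((- (- 0)) * 1)    ⊢ (- ((- (- 0)) * 1))
(7) (- ((- (- 0)) * 1))  =[mul_one ←]=  ((- ((- (- 0)) * 1)) * 1)    ⊢ E2

YES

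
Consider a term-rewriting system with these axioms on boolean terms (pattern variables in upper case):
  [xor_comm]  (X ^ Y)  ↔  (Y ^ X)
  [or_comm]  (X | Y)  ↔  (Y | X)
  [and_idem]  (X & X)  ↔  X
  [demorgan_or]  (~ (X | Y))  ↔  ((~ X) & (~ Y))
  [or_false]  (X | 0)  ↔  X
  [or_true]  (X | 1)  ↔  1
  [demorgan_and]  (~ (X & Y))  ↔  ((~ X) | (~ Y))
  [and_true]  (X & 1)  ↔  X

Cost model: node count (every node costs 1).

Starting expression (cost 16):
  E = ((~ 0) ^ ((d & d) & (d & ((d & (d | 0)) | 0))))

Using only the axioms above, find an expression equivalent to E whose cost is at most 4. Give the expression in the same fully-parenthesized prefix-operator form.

(1) ((d & (d | 0)) | 0)  =[or_false →]=  (d & (d | 0))    ⊢ ((~ 0) ^ ((d & d) & (d & (d & (d | 0)))))
(2) (d | 0)  =[or_false →]=  d    ⊢ ((~ 0) ^ ((d & d) & (d & (d & d))))
(3) (d & d)  =[and_idem →]=  d    ⊢ ((~ 0) ^ ((d & d) & (d & d)))
(4) ((d & d) & (d & d))  =[and_idem →]=  (d & d)    ⊢ ((~ 0) ^ (d & d))
(5) (d & d)  =[and_idem →]=  d    ⊢ cost 4, within 4

((~ 0) ^ d)   [cost 4]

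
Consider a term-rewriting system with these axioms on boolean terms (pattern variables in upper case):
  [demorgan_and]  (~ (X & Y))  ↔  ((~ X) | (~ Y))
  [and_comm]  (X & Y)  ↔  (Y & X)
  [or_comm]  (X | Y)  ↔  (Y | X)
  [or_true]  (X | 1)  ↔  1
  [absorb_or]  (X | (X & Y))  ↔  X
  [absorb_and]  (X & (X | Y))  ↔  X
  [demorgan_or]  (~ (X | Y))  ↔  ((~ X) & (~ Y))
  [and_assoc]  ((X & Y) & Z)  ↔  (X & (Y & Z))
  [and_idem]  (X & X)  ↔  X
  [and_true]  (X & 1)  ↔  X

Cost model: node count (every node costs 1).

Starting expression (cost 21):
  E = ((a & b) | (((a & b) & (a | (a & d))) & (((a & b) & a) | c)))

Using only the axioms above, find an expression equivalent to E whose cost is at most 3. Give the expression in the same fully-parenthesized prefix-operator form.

(a & b)   [cost 3]

step 1: absorb_or (→) rewrites (a | (a & d)) into a, now ((a & b) | (((a & b) & a) & (((a & b) & a) | c)))
step 2: absorb_and (→) rewrites (((a & b) & a) & (((a & b) & a) | c)) into ((a & b) & a), now ((a & b) | ((a & b) & a))
step 3: absorb_or (→) rewrites ((a & b) | ((a & b) & a)) into (a & b), reaching cost 3 (bound 3)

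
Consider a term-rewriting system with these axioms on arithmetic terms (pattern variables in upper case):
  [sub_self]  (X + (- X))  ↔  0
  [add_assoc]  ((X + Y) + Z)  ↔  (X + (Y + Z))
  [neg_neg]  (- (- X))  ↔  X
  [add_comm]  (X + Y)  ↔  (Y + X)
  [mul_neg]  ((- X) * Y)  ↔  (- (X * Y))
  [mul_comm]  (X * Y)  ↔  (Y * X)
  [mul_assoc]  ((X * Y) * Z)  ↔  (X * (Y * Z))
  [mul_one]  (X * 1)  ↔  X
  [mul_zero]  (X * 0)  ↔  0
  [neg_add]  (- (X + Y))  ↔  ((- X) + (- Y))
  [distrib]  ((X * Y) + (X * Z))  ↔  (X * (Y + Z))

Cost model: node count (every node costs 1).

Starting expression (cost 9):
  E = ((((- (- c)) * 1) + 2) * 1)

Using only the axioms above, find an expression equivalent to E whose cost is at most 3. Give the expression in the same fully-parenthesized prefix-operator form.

(c + 2)   [cost 3]

step 1: mul_one (→) rewrites ((- (- c)) * 1) into (- (- c)), now (((- (- c)) + 2) * 1)
step 2: neg_neg (→) rewrites (- (- c)) into c, now ((c + 2) * 1)
step 3: mul_one (→) rewrites ((c + 2) * 1) into (c + 2), reaching cost 3 (bound 3)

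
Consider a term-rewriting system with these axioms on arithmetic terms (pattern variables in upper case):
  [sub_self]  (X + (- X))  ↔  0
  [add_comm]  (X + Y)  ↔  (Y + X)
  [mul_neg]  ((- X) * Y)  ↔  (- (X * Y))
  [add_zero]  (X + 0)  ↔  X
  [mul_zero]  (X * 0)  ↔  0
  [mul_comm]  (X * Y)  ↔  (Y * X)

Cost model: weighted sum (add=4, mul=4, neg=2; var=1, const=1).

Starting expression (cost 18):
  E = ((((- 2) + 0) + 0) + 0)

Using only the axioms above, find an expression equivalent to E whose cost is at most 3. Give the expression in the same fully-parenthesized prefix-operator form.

(- 2)   [cost 3]

(1) ((- 2) + 0)  =[add_zero →]=  (- 2)    ⊢ (((- 2) + 0) + 0)
(2) ((- 2) + 0)  =[add_zero →]=  (- 2)    ⊢ ((- 2) + 0)
(3) ((- 2) + 0)  =[add_zero →]=  (- 2)    ⊢ cost 3, within 3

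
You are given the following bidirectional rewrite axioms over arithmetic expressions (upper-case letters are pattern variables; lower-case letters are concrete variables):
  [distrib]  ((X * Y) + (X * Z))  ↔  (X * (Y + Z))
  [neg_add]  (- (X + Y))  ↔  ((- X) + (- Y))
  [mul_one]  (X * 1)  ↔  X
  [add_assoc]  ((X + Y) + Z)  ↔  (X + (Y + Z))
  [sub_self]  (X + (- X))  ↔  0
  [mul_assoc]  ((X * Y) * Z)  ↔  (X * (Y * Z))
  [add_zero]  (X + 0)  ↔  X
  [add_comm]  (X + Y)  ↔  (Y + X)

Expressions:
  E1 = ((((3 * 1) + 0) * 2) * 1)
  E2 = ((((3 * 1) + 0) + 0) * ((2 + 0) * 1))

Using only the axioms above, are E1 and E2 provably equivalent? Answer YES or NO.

step 1: mul_one (→) rewrites (3 * 1) into 3, now (((3 + 0) * 2) * 1)
step 2: add_zero (→) rewrites (3 + 0) into 3, now ((3 * 2) * 1)
step 3: mul_one (→) rewrites ((3 * 2) * 1) into (3 * 2)
step 4: mul_one (←) rewrites 2 into (2 * 1), now (3 * (2 * 1))
step 5: mul_one (←) rewrites 3 into (3 * 1), now ((3 * 1) * (2 * 1))
step 6: add_zero (←) rewrites (3 * 1) into ((3 * 1) + 0), now (((3 * 1) + 0) * (2 * 1))
step 7: add_zero (←) rewrites 2 into (2 + 0), now (((3 * 1) + 0) * ((2 + 0) * 1))
step 8: add_zero (←) rewrites ((3 * 1) + 0) into (((3 * 1) + 0) + 0), which is E2

YES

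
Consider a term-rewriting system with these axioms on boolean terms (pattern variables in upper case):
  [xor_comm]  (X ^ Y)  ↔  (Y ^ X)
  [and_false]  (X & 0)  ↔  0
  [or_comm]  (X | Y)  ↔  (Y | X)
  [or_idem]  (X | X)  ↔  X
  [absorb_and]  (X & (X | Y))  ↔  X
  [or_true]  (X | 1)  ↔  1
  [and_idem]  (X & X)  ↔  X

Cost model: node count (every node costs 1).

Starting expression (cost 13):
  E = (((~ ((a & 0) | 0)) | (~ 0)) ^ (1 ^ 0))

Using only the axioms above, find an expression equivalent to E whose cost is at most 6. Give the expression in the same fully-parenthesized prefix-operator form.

(1) (a & 0)  =[and_false →]=  0    ⊢ (((~ (0 | 0)) | (~ 0)) ^ (1 ^ 0))
(2) (0 | 0)  =[or_idem →]=  0    ⊢ (((~ 0) | (~ 0)) ^ (1 ^ 0))
(3) ((~ 0) | (~ 0))  =[or_idem →]=  (~ 0)    ⊢ cost 6, within 6

((~ 0) ^ (1 ^ 0))   [cost 6]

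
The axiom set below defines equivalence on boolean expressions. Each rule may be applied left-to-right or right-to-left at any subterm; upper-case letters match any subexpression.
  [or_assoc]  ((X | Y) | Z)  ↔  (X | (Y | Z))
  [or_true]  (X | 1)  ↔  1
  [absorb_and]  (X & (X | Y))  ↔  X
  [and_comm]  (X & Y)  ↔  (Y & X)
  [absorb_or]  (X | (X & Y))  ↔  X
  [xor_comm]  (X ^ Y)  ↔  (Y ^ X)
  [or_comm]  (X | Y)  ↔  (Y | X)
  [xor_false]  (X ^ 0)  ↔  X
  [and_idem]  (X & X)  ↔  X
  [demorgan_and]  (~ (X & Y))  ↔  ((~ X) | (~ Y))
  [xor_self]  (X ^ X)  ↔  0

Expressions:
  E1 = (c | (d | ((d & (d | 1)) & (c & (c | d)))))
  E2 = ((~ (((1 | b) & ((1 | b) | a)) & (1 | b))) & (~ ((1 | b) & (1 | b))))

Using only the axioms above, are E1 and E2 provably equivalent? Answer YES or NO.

Every axiom is a valid identity, so a rewrite proof would force E1 and E2 to agree under every assignment.
At a=0, b=0, c=0, d=1: E1 = 1 but E2 = 0; they differ, so no derivation exists.

NO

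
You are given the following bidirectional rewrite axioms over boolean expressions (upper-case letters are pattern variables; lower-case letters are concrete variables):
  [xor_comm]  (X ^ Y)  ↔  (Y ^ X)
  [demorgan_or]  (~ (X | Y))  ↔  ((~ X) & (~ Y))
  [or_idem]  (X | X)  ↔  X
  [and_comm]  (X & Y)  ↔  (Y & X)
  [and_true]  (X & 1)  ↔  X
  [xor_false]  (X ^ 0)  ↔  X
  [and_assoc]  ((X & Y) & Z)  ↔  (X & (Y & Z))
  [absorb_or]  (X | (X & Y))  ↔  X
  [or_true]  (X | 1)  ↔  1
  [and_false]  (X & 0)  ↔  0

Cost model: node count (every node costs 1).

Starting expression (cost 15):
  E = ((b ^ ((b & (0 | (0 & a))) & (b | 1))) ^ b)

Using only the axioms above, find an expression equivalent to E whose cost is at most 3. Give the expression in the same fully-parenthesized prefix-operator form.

(b ^ b)   [cost 3]

(1) (0 | (0 & a))  =[absorb_or →]=  0    ⊢ ((b ^ ((b & 0) & (b | 1))) ^ b)
(2) (b & 0)  =[and_false →]=  0    ⊢ ((b ^ (0 & (b | 1))) ^ b)
(3) (b | 1)  =[or_true →]=  1    ⊢ ((b ^ (0 & 1)) ^ b)
(4) (0 & 1)  =[and_true →]=  0    ⊢ ((b ^ 0) ^ b)
(5) (b ^ 0)  =[xor_false →]=  b    ⊢ cost 3, within 3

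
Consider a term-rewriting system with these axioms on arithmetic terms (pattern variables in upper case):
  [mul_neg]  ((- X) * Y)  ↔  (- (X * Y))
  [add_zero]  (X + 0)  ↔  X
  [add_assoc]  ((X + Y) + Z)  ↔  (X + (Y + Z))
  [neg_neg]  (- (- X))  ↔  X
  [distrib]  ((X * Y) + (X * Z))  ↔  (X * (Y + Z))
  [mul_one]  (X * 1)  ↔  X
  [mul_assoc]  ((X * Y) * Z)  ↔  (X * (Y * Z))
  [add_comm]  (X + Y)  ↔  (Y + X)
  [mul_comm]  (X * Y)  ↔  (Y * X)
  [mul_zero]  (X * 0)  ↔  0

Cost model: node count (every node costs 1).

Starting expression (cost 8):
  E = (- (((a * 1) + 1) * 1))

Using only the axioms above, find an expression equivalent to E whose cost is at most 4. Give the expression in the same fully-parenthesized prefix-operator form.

(- (a + 1))   [cost 4]

step 1: mul_one (→) rewrites (((a * 1) + 1) * 1) into ((a * 1) + 1), now (- ((a * 1) + 1))
step 2: mul_one (→) rewrites (a * 1) into a, reaching cost 4 (bound 4)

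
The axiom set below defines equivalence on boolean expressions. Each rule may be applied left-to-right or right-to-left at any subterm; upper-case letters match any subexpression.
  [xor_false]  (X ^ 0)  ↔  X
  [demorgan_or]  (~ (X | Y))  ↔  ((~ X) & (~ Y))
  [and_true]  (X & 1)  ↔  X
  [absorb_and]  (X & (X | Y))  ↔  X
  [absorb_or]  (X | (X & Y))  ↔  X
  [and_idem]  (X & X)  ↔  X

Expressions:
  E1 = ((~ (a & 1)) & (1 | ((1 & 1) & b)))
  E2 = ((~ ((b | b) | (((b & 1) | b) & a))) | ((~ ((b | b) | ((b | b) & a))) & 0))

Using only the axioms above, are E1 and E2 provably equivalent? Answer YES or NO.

NO

The axioms are sound identities: if E1 ↔* E2 then E1 and E2 evaluate identically under any assignment.
Under a=0, b=1: E1 evaluates to 1, E2 to 0. Distinct ⇒ no rewrite sequence connects them.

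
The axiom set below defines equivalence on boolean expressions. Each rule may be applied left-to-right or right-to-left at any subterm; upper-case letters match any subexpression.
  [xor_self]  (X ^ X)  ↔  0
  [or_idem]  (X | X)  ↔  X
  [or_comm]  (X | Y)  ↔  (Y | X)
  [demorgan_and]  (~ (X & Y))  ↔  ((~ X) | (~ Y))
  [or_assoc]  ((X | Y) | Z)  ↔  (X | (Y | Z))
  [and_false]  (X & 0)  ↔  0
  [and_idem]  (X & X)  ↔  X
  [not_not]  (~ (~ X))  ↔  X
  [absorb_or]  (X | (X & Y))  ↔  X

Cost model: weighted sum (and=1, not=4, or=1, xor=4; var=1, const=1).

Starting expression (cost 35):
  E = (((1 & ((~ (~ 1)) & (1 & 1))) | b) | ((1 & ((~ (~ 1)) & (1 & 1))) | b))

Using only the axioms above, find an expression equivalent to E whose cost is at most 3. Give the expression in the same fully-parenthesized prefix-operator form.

(1 | b)   [cost 3]

step 1: or_idem (→) rewrites (((1 & ((~ (~ 1)) & (1 & 1))) | b) | ((1 & ((~ (~ 1)) & (1 & 1))) | b)) into ((1 & ((~ (~ 1)) & (1 & 1))) | b)
step 2: not_not (→) rewrites (~ (~ 1)) into 1, now ((1 & (1 & (1 & 1))) | b)
step 3: or_comm (→) rewrites ((1 & (1 & (1 & 1))) | b) into (b | (1 & (1 & (1 & 1))))
step 4: and_idem (→) rewrites (1 & 1) into 1, now (b | (1 & (1 & 1)))
step 5: and_idem (→) rewrites (1 & 1) into 1, now (b | (1 & 1))
step 6: or_comm (→) rewrites (b | (1 & 1)) into ((1 & 1) | b)
step 7: and_idem (→) rewrites (1 & 1) into 1, reaching cost 3 (bound 3)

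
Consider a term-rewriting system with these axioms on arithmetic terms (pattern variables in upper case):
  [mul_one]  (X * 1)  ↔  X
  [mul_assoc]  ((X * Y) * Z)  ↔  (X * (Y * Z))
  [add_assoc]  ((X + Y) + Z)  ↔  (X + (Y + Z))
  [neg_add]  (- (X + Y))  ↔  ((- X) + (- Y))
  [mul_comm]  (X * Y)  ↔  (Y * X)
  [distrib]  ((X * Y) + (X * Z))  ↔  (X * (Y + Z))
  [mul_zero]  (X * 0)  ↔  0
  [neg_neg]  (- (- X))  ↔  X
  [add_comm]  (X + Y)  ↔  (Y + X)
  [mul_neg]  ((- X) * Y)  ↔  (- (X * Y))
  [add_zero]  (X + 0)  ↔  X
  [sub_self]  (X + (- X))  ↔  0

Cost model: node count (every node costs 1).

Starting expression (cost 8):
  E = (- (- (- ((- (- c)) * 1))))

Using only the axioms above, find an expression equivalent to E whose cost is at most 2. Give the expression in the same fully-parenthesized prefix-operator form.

(- c)   [cost 2]

step 1: mul_one (→) rewrites ((- (- c)) * 1) into (- (- c)), now (- (- (- (- (- c)))))
step 2: neg_neg (→) rewrites (- (- (- (- c)))) into (- (- c)), now (- (- (- c)))
step 3: neg_neg (→) rewrites (- (- c)) into c, reaching cost 2 (bound 2)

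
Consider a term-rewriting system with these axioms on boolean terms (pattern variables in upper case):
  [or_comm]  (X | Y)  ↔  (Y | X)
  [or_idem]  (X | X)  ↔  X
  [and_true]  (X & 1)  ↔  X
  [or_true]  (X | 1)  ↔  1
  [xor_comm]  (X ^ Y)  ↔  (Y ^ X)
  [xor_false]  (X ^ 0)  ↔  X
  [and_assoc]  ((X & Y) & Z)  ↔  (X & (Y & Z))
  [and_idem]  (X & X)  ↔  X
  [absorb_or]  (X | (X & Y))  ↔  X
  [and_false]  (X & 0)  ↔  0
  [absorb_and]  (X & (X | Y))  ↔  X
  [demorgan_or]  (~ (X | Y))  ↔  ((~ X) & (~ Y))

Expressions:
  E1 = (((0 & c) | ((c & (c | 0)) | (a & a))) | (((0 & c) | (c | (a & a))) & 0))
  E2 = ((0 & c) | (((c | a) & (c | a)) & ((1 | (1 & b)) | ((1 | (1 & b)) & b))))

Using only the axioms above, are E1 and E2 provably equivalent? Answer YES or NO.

step 1: absorb_and (→) rewrites (c & (c | 0)) into c, now (((0 & c) | (c | (a & a))) | (((0 & c) | (c | (a & a))) & 0))
step 2: absorb_or (→) rewrites (((0 & c) | (c | (a & a))) | (((0 & c) | (c | (a & a))) & 0)) into ((0 & c) | (c | (a & a)))
step 3: and_idem (→) rewrites (a & a) into a, now ((0 & c) | (c | a))
step 4: and_true (←) rewrites (c | a) into ((c | a) & 1), now ((0 & c) | ((c | a) & 1))
step 5: and_idem (←) rewrites (c | a) into ((c | a) & (c | a)), now ((0 & c) | (((c | a) & (c | a)) & 1))
step 6: absorb_or (←) rewrites 1 into (1 | (1 & b)), now ((0 & c) | (((c | a) & (c | a)) & (1 | (1 & b))))
step 7: absorb_or (←) rewrites (1 | (1 & b)) into ((1 | (1 & b)) | ((1 | (1 & b)) & b)), which is E2

YES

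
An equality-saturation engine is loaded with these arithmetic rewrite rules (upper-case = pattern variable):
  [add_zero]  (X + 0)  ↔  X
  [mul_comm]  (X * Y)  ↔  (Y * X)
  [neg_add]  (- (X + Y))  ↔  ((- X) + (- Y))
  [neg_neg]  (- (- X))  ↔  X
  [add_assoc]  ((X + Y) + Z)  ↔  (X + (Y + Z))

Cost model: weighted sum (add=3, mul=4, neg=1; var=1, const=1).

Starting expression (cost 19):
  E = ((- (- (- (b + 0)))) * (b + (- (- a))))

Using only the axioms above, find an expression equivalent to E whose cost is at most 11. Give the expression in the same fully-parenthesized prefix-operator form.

((- b) * (b + a))   [cost 11]

step 1: add_zero (→) rewrites (b + 0) into b, now ((- (- (- b))) * (b + (- (- a))))
step 2: neg_neg (→) rewrites (- (- b)) into b, now ((- b) * (b + (- (- a))))
step 3: neg_neg (→) rewrites (- (- a)) into a, reaching cost 11 (bound 11)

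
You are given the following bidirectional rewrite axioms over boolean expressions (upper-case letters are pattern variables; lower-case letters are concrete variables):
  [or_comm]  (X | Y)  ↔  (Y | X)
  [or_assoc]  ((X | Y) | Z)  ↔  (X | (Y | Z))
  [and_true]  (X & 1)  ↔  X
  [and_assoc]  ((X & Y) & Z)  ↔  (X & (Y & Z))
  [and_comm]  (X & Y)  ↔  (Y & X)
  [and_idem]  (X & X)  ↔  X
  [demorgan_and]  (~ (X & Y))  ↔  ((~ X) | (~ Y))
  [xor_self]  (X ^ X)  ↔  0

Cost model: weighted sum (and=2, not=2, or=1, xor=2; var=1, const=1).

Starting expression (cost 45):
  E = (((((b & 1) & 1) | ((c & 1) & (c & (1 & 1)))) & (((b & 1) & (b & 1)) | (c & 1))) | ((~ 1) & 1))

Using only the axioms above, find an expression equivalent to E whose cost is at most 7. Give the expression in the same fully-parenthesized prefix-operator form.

(1) (1 & 1)  =[and_true →]=  1    ⊢ (((((b & 1) & 1) | ((c & 1) & (c & 1))) & (((b & 1) & (b & 1)) | (c & 1))) | ((~ 1) & 1))
(2) ((b & 1) & 1)  =[and_true →]=  (b & 1)    ⊢ ((((b & 1) | ((c & 1) & (c & 1))) & (((b & 1) & (b & 1)) | (c & 1))) | ((~ 1) & 1))
(3) ((b & 1) & (b & 1))  =[and_idem →]=  (b & 1)    ⊢ ((((b & 1) | ((c & 1) & (c & 1))) & ((b & 1) | (c & 1))) | ((~ 1) & 1))
(4) ((c & 1) & (c & 1))  =[and_idem →]=  (c & 1)    ⊢ ((((b & 1) | (c & 1)) & ((b & 1) | (c & 1))) | ((~ 1) & 1))
(5) ((((b & 1) | (c & 1)) & ((b & 1) | (c & 1))) | ((~ 1) & 1))  =[or_comm →]=  (((~ 1) & 1) | (((b & 1) | (c & 1)) & ((b & 1) | (c & 1))))
(6) ((~ 1) & 1)  =[and_true →]=  (~ 1)    ⊢ ((~ 1) | (((b & 1) | (c & 1)) & ((b & 1) | (c & 1))))
(7) (((b & 1) | (c & 1)) & ((b & 1) | (c & 1)))  =[and_idem →]=  ((b & 1) | (c & 1))    ⊢ ((~ 1) | ((b & 1) | (c & 1)))
(8) (c & 1)  =[and_true →]=  c    ⊢ ((~ 1) | ((b & 1) | c))
(9) ((~ 1) | ((b & 1) | c))  =[or_comm →]=  (((b & 1) | c) | (~ 1))
(10) (b & 1)  =[and_true →]=  b    ⊢ cost 7, within 7

((b | c) | (~ 1))   [cost 7]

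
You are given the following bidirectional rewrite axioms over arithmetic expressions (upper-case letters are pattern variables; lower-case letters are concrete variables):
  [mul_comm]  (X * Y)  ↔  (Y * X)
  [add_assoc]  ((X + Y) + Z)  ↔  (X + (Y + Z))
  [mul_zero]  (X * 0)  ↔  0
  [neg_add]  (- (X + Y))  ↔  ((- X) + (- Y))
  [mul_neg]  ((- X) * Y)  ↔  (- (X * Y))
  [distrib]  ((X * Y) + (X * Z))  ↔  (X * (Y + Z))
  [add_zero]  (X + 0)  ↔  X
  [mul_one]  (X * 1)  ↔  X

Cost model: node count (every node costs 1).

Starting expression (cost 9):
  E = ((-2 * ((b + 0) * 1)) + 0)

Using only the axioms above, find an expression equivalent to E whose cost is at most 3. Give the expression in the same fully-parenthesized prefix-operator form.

(-2 * b)   [cost 3]

(1) (b + 0)  =[add_zero →]=  b    ⊢ ((-2 * (b * 1)) + 0)
(2) ((-2 * (b * 1)) + 0)  =[add_zero →]=  (-2 * (b * 1))
(3) (b * 1)  =[mul_one →]=  b    ⊢ cost 3, within 3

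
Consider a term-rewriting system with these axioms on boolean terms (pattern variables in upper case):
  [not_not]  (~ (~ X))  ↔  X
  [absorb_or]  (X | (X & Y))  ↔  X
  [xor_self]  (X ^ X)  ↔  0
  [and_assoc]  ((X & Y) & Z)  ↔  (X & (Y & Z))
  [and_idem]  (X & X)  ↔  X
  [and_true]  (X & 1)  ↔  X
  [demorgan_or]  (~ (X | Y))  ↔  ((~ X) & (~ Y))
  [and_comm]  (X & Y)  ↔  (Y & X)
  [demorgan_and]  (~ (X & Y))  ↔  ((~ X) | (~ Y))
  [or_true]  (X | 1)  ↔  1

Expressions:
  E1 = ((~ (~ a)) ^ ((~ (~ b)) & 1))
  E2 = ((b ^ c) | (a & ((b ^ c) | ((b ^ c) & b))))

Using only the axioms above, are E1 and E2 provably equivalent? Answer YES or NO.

The axioms are sound identities: if E1 ↔* E2 then E1 and E2 evaluate identically under any assignment.
Under a=0, b=0, c=1: E1 evaluates to 0, E2 to 1. Distinct ⇒ no rewrite sequence connects them.

NO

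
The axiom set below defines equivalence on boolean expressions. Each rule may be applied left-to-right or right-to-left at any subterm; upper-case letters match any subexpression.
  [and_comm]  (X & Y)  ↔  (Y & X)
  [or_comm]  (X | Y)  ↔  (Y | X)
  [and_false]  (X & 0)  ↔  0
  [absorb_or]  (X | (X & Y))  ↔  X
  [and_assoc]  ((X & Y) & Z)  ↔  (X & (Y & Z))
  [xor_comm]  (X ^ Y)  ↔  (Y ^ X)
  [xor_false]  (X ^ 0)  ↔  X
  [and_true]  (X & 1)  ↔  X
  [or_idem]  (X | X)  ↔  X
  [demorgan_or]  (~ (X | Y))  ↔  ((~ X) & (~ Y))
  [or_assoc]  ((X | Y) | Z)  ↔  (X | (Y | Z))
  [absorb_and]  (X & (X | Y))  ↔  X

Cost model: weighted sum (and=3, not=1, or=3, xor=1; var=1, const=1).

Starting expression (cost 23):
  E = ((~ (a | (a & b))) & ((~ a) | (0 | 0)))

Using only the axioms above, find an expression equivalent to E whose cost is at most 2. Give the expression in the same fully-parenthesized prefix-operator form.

(~ a)   [cost 2]

1. [absorb_or →] (a | (a & b))  →  a;  E = ((~ a) & ((~ a) | (0 | 0)))
2. [or_idem →] (0 | 0)  →  0;  E = ((~ a) & ((~ a) | 0))
3. [absorb_and →] ((~ a) & ((~ a) | 0))  →  (~ a);  cost 2 ≤ 2, done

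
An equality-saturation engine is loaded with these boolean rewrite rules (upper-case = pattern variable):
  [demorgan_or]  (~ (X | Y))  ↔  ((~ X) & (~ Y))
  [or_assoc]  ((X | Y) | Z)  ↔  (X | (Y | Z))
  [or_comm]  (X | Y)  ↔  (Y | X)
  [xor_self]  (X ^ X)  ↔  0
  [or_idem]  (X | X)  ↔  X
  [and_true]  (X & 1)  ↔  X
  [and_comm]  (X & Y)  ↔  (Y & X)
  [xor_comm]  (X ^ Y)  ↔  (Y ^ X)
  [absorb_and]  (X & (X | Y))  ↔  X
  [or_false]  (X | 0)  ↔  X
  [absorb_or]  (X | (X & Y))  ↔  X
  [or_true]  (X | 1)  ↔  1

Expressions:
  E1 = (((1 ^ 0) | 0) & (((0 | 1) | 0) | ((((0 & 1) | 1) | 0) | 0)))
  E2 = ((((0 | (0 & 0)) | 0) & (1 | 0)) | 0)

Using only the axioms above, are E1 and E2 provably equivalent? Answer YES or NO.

NO

All listed rules preserve value, hence provable equivalence implies equal values everywhere; look for a separating assignment.
the empty assignment (no variables occur) gives E1 ↦ 1, E2 ↦ 0; values differ ⇒ not provably equivalent.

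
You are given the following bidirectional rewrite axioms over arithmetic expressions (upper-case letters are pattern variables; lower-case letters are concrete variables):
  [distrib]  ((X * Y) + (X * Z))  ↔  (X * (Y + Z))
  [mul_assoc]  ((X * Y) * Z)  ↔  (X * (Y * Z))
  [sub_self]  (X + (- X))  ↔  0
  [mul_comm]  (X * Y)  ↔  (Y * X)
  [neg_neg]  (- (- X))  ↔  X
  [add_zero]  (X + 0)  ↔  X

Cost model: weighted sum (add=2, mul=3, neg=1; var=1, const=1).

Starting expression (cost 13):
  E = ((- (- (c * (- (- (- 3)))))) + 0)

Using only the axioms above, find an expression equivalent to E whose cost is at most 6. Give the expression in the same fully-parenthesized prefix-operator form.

(1) (- (- (c * (- (- (- 3))))))  =[neg_neg →]=  (c * (- (- (- 3))))    ⊢ ((c * (- (- (- 3)))) + 0)
(2) (c * (- (- (- 3))))  =[mul_comm →]=  ((- (- (- 3))) * c)    ⊢ (((- (- (- 3))) * c) + 0)
(3) (- (- (- 3)))  =[neg_neg →]=  (- 3)    ⊢ (((- 3) * c) + 0)
(4) ((- 3) * c)  =[mul_comm →]=  (c * (- 3))    ⊢ ((c * (- 3)) + 0)
(5) ((c * (- 3)) + 0)  =[add_zero →]=  (c * (- 3))    ⊢ cost 6, within 6

(c * (- 3))   [cost 6]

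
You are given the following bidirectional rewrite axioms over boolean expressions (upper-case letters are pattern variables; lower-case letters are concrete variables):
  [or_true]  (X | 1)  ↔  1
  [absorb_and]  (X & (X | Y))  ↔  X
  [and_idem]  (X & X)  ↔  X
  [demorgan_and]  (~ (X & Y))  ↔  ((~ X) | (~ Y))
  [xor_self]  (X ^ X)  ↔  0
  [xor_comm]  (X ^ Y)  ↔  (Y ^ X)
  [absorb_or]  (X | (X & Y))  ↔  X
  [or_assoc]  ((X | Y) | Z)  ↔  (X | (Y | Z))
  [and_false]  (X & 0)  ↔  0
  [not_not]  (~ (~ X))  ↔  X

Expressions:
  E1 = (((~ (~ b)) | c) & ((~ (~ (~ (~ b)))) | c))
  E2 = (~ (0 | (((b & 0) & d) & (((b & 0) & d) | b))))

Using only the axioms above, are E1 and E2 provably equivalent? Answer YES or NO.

All listed rules preserve value, hence provable equivalence implies equal values everywhere; look for a separating assignment.
b=0, c=0, d=0 gives E1 ↦ 0, E2 ↦ 1; values differ ⇒ not provably equivalent.

NO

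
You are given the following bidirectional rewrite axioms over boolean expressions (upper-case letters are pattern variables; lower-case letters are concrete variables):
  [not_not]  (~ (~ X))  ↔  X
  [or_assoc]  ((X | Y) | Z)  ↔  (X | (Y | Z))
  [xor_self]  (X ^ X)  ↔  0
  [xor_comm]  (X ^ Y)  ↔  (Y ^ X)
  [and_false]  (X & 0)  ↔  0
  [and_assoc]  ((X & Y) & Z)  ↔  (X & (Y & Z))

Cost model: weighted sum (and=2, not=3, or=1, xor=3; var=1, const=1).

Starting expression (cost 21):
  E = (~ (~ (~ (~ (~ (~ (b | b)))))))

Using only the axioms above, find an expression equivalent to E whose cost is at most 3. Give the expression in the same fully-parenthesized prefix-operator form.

(b | b)   [cost 3]

(1) (~ (~ (~ (~ (~ (~ (b | b)))))))  =[not_not →]=  (~ (~ (~ (~ (b | b)))))
(2) (~ (~ (~ (b | b))))  =[not_not →]=  (~ (b | b))    ⊢ (~ (~ (b | b)))
(3) (~ (~ (b | b)))  =[not_not →]=  (b | b)    ⊢ cost 3, within 3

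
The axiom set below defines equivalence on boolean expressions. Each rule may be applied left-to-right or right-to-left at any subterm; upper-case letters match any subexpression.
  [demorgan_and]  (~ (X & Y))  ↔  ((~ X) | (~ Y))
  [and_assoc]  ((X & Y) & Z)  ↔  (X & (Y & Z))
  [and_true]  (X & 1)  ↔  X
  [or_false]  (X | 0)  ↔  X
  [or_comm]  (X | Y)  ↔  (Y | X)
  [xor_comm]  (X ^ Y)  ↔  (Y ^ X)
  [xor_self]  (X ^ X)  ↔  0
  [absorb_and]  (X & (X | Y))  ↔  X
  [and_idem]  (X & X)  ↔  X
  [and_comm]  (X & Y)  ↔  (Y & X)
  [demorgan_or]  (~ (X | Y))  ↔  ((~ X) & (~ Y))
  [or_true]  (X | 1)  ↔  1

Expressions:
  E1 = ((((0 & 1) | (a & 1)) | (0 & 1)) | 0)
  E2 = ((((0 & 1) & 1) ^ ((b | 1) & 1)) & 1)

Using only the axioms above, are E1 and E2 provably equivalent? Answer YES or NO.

NO

Every axiom is a valid identity, so a rewrite proof would force E1 and E2 to agree under every assignment.
At a=0, b=0: E1 = 0 but E2 = 1; they differ, so no derivation exists.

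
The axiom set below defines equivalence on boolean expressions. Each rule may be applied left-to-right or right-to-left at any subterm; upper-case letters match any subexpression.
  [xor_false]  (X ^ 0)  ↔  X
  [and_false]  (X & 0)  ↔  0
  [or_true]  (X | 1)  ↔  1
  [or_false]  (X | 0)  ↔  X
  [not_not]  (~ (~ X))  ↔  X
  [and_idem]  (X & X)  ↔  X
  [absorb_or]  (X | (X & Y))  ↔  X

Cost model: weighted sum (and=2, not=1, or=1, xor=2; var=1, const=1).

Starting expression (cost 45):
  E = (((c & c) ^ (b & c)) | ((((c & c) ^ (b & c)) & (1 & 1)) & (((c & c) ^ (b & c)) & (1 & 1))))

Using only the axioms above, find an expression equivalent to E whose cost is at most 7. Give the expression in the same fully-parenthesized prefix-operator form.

(c ^ (b & c))   [cost 7]

(1) ((((c & c) ^ (b & c)) & (1 & 1)) & (((c & c) ^ (b & c)) & (1 & 1)))  =[and_idem →]=  (((c & c) ^ (b & c)) & (1 & 1))    ⊢ (((c & c) ^ (b & c)) | (((c & c) ^ (b & c)) & (1 & 1)))
(2) (1 & 1)  =[and_idem →]=  1    ⊢ (((c & c) ^ (b & c)) | (((c & c) ^ (b & c)) & 1))
(3) (((c & c) ^ (b & c)) | (((c & c) ^ (b & c)) & 1))  =[absorb_or →]=  ((c & c) ^ (b & c))
(4) (c & c)  =[and_idem →]=  c    ⊢ cost 7, within 7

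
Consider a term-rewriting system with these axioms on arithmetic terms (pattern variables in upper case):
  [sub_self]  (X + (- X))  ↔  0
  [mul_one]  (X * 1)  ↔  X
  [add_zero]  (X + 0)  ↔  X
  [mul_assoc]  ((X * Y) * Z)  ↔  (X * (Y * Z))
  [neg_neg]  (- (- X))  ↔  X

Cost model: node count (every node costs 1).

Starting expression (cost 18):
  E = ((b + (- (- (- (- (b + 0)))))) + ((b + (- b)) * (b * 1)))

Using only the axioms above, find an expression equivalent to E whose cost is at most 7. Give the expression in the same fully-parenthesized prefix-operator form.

(1) (- (- (- (b + 0))))  =[neg_neg →]=  (- (b + 0))    ⊢ ((b + (- (- (b + 0)))) + ((b + (- b)) * (b * 1)))
(2) (b + 0)  =[add_zero →]=  b    ⊢ ((b + (- (- b))) + ((b + (- b)) * (b * 1)))
(3) (- (- b))  =[neg_neg →]=  b    ⊢ ((b + b) + ((b + (- b)) * (b * 1)))
(4) (b + (- b))  =[sub_self →]=  0    ⊢ ((b + b) + (0 * (b * 1)))
(5) (b * 1)  =[mul_one →]=  b    ⊢ cost 7, within 7

((b + b) + (0 * b))   [cost 7]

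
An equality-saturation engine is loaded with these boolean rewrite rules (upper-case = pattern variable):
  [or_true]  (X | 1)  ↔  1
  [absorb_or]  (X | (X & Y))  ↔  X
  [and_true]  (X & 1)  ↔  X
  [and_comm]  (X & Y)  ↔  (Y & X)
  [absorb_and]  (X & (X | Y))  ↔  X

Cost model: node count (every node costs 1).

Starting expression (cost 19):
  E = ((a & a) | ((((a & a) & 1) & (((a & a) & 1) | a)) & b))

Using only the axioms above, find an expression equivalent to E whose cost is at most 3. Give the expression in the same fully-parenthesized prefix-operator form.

(a & a)   [cost 3]

1. [absorb_and →] (((a & a) & 1) & (((a & a) & 1) | a))  →  ((a & a) & 1);  E = ((a & a) | (((a & a) & 1) & b))
2. [and_true →] ((a & a) & 1)  →  (a & a);  E = ((a & a) | ((a & a) & b))
3. [absorb_or →] ((a & a) | ((a & a) & b))  →  (a & a);  cost 3 ≤ 3, done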